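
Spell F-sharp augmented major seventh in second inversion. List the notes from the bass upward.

F-sharp augmented major seventh = F-sharp–A-sharp–C-double-sharp–E-sharp; second inversion → fifth (C-double-sharp) lowest.

C-double-sharp  E-sharp  F-sharp  A-sharp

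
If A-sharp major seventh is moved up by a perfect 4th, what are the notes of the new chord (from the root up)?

Transposed root: A-sharp → D-sharp (perfect 4th up). So we spell D-sharp major seventh:
- root: D-sharp
- major 3rd: F-double-sharp
- perfect 5th: A-sharp
- major 7th: C-double-sharp

D-sharp, F-double-sharp, A-sharp, C-double-sharp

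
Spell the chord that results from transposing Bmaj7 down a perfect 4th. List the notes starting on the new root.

B down a perfect 4th → F#. New chord: F# major seventh.
F# — root
A# — major 3rd
C# — perfect 5th
E# — major 7th

F#  A#  C#  E#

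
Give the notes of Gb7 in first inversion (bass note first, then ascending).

B♭ – D♭ – F♭ – G♭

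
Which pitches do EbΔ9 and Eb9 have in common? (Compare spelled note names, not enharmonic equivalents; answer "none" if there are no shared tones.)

E♭, G, B♭, F

EbΔ9 = E♭, G, B♭, D, F.
Eb9 = E♭, G, B♭, D♭, F.
Shared: E♭, G, B♭, F.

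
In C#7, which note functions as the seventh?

Root of C#7 = C#. The 7th is a minor 7th: C# up a minor 7th → B.

B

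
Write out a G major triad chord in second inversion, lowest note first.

D, G, B

G major triad = G–B–D; second inversion → fifth (D) lowest.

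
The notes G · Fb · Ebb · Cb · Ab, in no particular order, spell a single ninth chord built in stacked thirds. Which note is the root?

Stacking in thirds gives Fb – Ab – Cb – Ebb – G, so Fb is the root — Fb dominant seventh sharp nine.

Fb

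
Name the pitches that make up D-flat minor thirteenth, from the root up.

Db Fb Ab Cb Eb Gb Bb

D-flat minor thirteenth is a minor thirteenth built on Db.
Root: Db
Minor 3rd (3rd): Fb
Perfect 5th (5th): Ab
Minor 7th (7th): Cb
Major 9th (9th): Eb
Perfect 11th (11th): Gb
Major 13th (13th): Bb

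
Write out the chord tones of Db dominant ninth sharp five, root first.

Db – F – A – Cb – Eb

Db dominant ninth sharp five: dominant ninth sharp five on Db.
Root: Db
Major 3rd (3rd): F
Augmented 5th (5th): A
Minor 7th (7th): Cb
Major 9th (9th): Eb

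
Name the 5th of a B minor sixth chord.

Root of B minor sixth = B. The 5th is a perfect 5th: B up a perfect 5th → F♯.

F♯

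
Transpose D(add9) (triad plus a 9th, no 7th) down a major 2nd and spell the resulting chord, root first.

C  E  G  D

A major 2nd down from D is C, so the new chord is C added-ninth.
C — root
E — major 3rd
G — perfect 5th
D — major 9th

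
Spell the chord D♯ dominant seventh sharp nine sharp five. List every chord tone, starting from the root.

D-sharp  F-double-sharp  A-double-sharp  C-sharp  E-double-sharp

Root D-sharp, quality dominant seventh sharp nine sharp five:
Root: D-sharp
Major 3rd (3rd): F-double-sharp
Augmented 5th (5th): A-double-sharp
Minor 7th (7th): C-sharp
Augmented 9th (9th): E-double-sharp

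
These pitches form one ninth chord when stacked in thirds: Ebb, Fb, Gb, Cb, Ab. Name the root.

Fb

Stacking in thirds gives Fb – Ab – Cb – Ebb – Gb, so Fb is the root — Fb dominant ninth.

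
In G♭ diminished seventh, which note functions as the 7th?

G♭ diminished seventh is built on G-flat; its 7th is a diminished 7th above the root.
A seventh above G uses the letter F, and the diminished 7th above G-flat is F-double-flat.

F-double-flat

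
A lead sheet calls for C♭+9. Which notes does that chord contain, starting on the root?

Root C♭, quality dominant ninth sharp five:
root → C♭
3rd (major 3rd) → E♭
5th (augmented 5th) → G
7th (minor 7th) → B𝄫
9th (major 9th) → D♭

C♭, E♭, G, B𝄫, D♭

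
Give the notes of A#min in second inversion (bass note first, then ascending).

In root position, A#min is A♯–C♯–E♯.
Second inversion puts the fifth (E♯) in the bass.

E♯  A♯  C♯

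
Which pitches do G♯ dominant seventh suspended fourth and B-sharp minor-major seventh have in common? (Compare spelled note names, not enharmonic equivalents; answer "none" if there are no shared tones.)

D-sharp

G♯ dominant seventh suspended fourth: G-sharp C-sharp D-sharp F-sharp
B-sharp minor-major seventh: B-sharp D-sharp F-double-sharp A-double-sharp
Common to both → D-sharp.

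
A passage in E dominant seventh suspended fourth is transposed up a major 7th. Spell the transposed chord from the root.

D# G# A# C#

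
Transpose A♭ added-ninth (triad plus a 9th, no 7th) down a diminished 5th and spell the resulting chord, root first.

D, F-sharp, A, E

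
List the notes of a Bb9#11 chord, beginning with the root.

Bb, D, F, Ab, C, E

Bb9#11 is a dominant ninth sharp eleven built on Bb.
- root: Bb
- major 3rd: D
- perfect 5th: F
- minor 7th: Ab
- major 9th: C
- augmented 11th: E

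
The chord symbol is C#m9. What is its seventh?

B

C#m9 is built on C#; its 7th is a minor 7th above the root.
A seventh above C uses the letter B, and the minor 7th above C# is B.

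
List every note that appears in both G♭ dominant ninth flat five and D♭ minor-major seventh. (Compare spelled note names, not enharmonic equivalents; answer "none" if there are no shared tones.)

F-flat – A-flat

G♭ dominant ninth flat five = G-flat, B-flat, D-double-flat, F-flat, A-flat.
D♭ minor-major seventh = D-flat, F-flat, A-flat, C.
Shared: F-flat, A-flat.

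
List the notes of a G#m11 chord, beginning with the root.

G#m11 is a minor eleventh built on G♯.
root → G♯
3rd (minor 3rd) → B
5th (perfect 5th) → D♯
7th (minor 7th) → F♯
9th (major 9th) → A♯
11th (perfect 11th) → C♯

G♯  B  D♯  F♯  A♯  C♯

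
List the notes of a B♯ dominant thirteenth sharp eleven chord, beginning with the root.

B♯ dominant thirteenth sharp eleven is a dominant thirteenth sharp eleven built on B#.
root → B#
3rd (major 3rd) → D##
5th (perfect 5th) → F##
7th (minor 7th) → A#
9th (major 9th) → C##
11th (augmented 11th) → E##
13th (major 13th) → G##

B#, D##, F##, A#, C##, E##, G##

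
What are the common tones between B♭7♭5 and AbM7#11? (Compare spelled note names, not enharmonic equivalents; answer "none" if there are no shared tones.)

D, Ab

B♭7♭5: Bb D Fb Ab
AbM7#11: Ab C Eb G D
Common to both → D, Ab.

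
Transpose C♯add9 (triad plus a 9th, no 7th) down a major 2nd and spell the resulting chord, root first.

C♯ down a major 2nd → B. New chord: B added-ninth.
root → B
3rd (major 3rd) → D♯
5th (perfect 5th) → F♯
9th (major 9th) → C♯

B, D♯, F♯, C♯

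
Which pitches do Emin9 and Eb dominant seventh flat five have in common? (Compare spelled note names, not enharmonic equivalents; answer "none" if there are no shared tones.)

Emin9: E G B D F#
Eb dominant seventh flat five: Eb G Bbb Db
Common to both → G.

G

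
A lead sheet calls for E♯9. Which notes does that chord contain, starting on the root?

E♯9: dominant ninth on E#.
Root: E#
Major 3rd (3rd): G##
Perfect 5th (5th): B#
Minor 7th (7th): D#
Major 9th (9th): F##

E# G## B# D# F##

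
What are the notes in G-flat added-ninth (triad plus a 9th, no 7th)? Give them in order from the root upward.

Root Gb, quality added-ninth:
root → Gb
3rd (major 3rd) → Bb
5th (perfect 5th) → Db
9th (major 9th) → Ab

Gb  Bb  Db  Ab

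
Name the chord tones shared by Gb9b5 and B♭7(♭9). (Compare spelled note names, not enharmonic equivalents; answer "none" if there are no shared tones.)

Bb, Ab

Gb9b5: Gb Bb Dbb Fb Ab
B♭7(♭9): Bb D F Ab Cb
Common to both → Bb, Ab.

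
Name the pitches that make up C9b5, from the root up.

C9b5: dominant ninth flat five on C.
- root: C
- major 3rd: E
- diminished 5th: G♭
- minor 7th: B♭
- major 9th: D

C E G♭ B♭ D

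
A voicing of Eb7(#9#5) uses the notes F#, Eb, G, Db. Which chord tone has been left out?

B

The full Eb7(#9#5) chord is Eb, G, B, Db, F#.
Comparing with the voicing, the augmented 5th (5th) — B — is absent.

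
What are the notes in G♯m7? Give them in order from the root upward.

G♯ B D♯ F♯

G♯m7 is a minor seventh built on G♯.
- root: G♯
- minor 3rd: B
- perfect 5th: D♯
- minor 7th: F♯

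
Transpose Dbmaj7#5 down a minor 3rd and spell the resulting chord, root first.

Bb D F# A

Db down a minor 3rd → Bb. New chord: Bb augmented major seventh.
Bb — root
D — major 3rd
F# — augmented 5th
A — major 7th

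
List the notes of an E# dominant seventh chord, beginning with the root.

E-sharp – G-double-sharp – B-sharp – D-sharp

E# dominant seventh is a dominant seventh built on E-sharp.
Root: E-sharp
Major 3rd (3rd): G-double-sharp
Perfect 5th (5th): B-sharp
Minor 7th (7th): D-sharp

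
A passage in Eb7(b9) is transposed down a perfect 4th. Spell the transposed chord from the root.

Bb, D, F, Ab, Cb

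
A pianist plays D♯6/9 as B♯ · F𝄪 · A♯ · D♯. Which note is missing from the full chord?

D♯6/9 = D♯, F𝄪, A♯, B♯, E♯. The voicing lacks the 9th (major 9th), E♯.

E♯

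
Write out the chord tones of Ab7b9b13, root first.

Ab7b9b13 is a dominant seventh flat nine flat thirteen built on Ab.
Root: Ab
Major 3rd (3rd): C
Perfect 5th (5th): Eb
Minor 7th (7th): Gb
Minor 9th (9th): Bbb
Minor 13th (13th): Fb

Ab, C, Eb, Gb, Bbb, Fb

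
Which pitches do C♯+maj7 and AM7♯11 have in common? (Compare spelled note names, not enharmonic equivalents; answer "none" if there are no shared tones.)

C#

C♯+maj7: C# E# G## B#
AM7♯11: A C# E G# D#
Common to both → C#.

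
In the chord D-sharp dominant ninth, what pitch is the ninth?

E#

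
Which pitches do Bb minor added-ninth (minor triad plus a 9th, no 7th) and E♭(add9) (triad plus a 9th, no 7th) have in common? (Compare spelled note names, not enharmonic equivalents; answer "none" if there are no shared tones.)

Bb  F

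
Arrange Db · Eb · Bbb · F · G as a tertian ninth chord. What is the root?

Eb

Arranged so that each adjacent pair is a third by letter name: Eb – G – Bbb – Db – F.
The bottom of that stack, Eb, is the root (this is Eb dominant ninth flat five).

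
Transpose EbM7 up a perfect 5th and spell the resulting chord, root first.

Eb up a perfect 5th → Bb. New chord: Bb major seventh.
Bb — root
D — major 3rd
F — perfect 5th
A — major 7th

Bb  D  F  A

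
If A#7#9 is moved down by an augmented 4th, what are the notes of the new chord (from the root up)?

Transposed root: A# → E (augmented 4th down). So we spell E dominant seventh sharp nine:
root → E
3rd (major 3rd) → G#
5th (perfect 5th) → B
7th (minor 7th) → D
9th (augmented 9th) → F##

E  G#  B  D  F##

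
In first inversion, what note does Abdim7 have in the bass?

Abdim7 in root position is Ab–Cb–Ebb–Gbb.
First inversion places the third in the bass, which is Cb.

Cb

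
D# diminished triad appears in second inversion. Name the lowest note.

A

D# diminished triad in root position is D-sharp–F-sharp–A.
Second inversion places the fifth in the bass, which is A.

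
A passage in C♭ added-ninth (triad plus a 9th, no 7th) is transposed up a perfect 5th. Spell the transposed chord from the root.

A perfect 5th up from Cb is Gb, so the new chord is Gb added-ninth.
root → Gb
3rd (major 3rd) → Bb
5th (perfect 5th) → Db
9th (major 9th) → Ab

Gb, Bb, Db, Ab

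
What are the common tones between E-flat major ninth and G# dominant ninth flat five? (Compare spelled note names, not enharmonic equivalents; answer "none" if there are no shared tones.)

D

E-flat major ninth = E-flat, G, B-flat, D, F.
G# dominant ninth flat five = G-sharp, B-sharp, D, F-sharp, A-sharp.
Shared: D.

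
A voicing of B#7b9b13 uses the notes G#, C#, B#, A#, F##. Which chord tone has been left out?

The full B#7b9b13 chord is B#, D##, F##, A#, C#, G#.
Comparing with the voicing, the major 3rd (3rd) — D## — is absent.

D##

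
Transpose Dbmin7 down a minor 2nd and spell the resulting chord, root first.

C Eb G Bb

A minor 2nd down from Db is C, so the new chord is C minor seventh.
- root: C
- minor 3rd: Eb
- perfect 5th: G
- minor 7th: Bb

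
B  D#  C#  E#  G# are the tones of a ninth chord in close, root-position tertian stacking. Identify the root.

C#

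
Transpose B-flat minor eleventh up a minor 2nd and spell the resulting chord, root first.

A minor 2nd up from B♭ is C♭, so the new chord is C♭ minor eleventh.
- root: C♭
- minor 3rd: E𝄫
- perfect 5th: G♭
- minor 7th: B𝄫
- major 9th: D♭
- perfect 11th: F♭

C♭ – E𝄫 – G♭ – B𝄫 – D♭ – F♭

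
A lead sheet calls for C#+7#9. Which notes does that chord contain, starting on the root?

C#  E#  G##  B  D##

C#+7#9 is a dominant seventh sharp nine sharp five built on C#.
Root: C#
Major 3rd (3rd): E#
Augmented 5th (5th): G##
Minor 7th (7th): B
Augmented 9th (9th): D##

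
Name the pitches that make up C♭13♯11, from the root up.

Cb – Eb – Gb – Bbb – Db – F – Ab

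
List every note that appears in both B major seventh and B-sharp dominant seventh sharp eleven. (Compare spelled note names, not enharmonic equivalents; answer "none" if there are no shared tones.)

A#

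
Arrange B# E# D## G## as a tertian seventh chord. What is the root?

E#

Arranged so that each adjacent pair is a third by letter name: E# – G## – B# – D##.
The bottom of that stack, E#, is the root (this is E# major seventh).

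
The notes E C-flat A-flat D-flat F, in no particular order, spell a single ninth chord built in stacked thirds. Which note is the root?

D-flat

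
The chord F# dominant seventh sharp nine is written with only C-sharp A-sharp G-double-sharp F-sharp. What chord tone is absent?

E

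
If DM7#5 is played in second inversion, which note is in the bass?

A♯

DM7#5 = D–F♯–A♯–C♯. Second inversion → fifth in the bass = A♯.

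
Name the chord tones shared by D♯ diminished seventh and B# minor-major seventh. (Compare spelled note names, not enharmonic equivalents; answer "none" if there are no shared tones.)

D-sharp

D♯ diminished seventh = D-sharp, F-sharp, A, C.
B# minor-major seventh = B-sharp, D-sharp, F-double-sharp, A-double-sharp.
Shared: D-sharp.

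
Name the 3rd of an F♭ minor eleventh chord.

A-double-flat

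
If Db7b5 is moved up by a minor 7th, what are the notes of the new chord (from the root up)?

C♭, E♭, G𝄫, B𝄫

A minor 7th up from D♭ is C♭, so the new chord is C♭ dominant seventh flat five.
root → C♭
3rd (major 3rd) → E♭
5th (diminished 5th) → G𝄫
7th (minor 7th) → B𝄫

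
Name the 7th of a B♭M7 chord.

B♭M7 is built on Bb; its 7th is a major 7th above the root.
A seventh above B uses the letter A, and the major 7th above Bb is A.

A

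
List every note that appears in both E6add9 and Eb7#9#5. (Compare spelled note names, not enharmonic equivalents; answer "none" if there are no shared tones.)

B – F#

E6add9: E G# B C# F#
Eb7#9#5: Eb G B Db F#
Common to both → B, F#.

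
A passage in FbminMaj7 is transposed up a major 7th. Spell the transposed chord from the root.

Eb  Gb  Bb  D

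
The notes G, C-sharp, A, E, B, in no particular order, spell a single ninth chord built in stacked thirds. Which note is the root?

A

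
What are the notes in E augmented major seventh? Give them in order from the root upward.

E augmented major seventh: augmented major seventh on E.
E — root
G-sharp — major 3rd
B-sharp — augmented 5th
D-sharp — major 7th

E, G-sharp, B-sharp, D-sharp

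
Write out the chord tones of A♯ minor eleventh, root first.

A-sharp – C-sharp – E-sharp – G-sharp – B-sharp – D-sharp

A♯ minor eleventh: minor eleventh on A-sharp.
Root: A-sharp
Minor 3rd (3rd): C-sharp
Perfect 5th (5th): E-sharp
Minor 7th (7th): G-sharp
Major 9th (9th): B-sharp
Perfect 11th (11th): D-sharp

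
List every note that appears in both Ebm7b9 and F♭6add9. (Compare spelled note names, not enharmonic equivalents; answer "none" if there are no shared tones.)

Gb, Db, Fb

Ebm7b9: Eb Gb Bb Db Fb
F♭6add9: Fb Ab Cb Db Gb
Common to both → Gb, Db, Fb.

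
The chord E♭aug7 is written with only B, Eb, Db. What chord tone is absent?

G

The full E♭aug7 chord is Eb, G, B, Db.
Comparing with the voicing, the major 3rd (3rd) — G — is absent.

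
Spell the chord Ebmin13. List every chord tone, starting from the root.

Ebmin13: minor thirteenth on Eb.
Eb — root
Gb — minor 3rd
Bb — perfect 5th
Db — minor 7th
F — major 9th
Ab — perfect 11th
C — major 13th

Eb – Gb – Bb – Db – F – Ab – C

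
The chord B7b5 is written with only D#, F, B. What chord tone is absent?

The full B7b5 chord is B, D#, F, A.
Comparing with the voicing, the minor 7th (7th) — A — is absent.

A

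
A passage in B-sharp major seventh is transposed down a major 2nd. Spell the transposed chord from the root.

A#, C##, E#, G##

B# down a major 2nd → A#. New chord: A# major seventh.
Root: A#
Major 3rd (3rd): C##
Perfect 5th (5th): E#
Major 7th (7th): G##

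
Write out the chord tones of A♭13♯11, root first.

Root Ab, quality dominant thirteenth sharp eleven:
Root: Ab
Major 3rd (3rd): C
Perfect 5th (5th): Eb
Minor 7th (7th): Gb
Major 9th (9th): Bb
Augmented 11th (11th): D
Major 13th (13th): F

Ab C Eb Gb Bb D F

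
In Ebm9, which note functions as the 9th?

F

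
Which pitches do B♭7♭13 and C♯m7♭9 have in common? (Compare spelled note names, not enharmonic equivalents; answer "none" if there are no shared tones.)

D

B♭7♭13 = Bb, D, F, Ab, Gb.
C♯m7♭9 = C#, E, G#, B, D.
Shared: D.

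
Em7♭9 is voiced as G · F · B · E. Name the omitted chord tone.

The full Em7♭9 chord is E, G, B, D, F.
Comparing with the voicing, the minor 7th (7th) — D — is absent.

D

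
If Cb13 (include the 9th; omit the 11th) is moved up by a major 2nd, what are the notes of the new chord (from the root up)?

D♭ – F – A♭ – C♭ – E♭ – B♭

Transposed root: C♭ → D♭ (major 2nd up). So we spell D♭ dominant thirteenth:
- root: D♭
- major 3rd: F
- perfect 5th: A♭
- minor 7th: C♭
- major 9th: E♭
- major 13th: B♭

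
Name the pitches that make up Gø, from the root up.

G, B♭, D♭, F

Gø is a half-diminished seventh built on G.
G — root
B♭ — minor 3rd
D♭ — diminished 5th
F — minor 7th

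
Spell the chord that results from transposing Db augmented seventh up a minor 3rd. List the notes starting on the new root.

F♭  A♭  C  E𝄫

D♭ up a minor 3rd → F♭. New chord: F♭ augmented seventh.
F♭ — root
A♭ — major 3rd
C — augmented 5th
E𝄫 — minor 7th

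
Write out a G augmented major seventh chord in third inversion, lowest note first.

F♯, G, B, D♯

In root position, G augmented major seventh is G–B–D♯–F♯.
Third inversion puts the seventh (F♯) in the bass.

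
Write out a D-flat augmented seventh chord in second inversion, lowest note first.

A  C-flat  D-flat  F

In root position, D-flat augmented seventh is D-flat–F–A–C-flat.
Second inversion puts the fifth (A) in the bass.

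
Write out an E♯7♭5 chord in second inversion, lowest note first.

In root position, E♯7♭5 is E♯–G𝄪–B–D♯.
Second inversion puts the fifth (B) in the bass.

B, D♯, E♯, G𝄪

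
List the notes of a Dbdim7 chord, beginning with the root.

Db  Fb  Abb  Cbb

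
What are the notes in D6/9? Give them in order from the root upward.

D – F# – A – B – E

Root D, quality six-nine:
D — root
F# — major 3rd
A — perfect 5th
B — major 6th
E — major 9th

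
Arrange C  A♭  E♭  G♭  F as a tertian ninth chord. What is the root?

Arranged so that each adjacent pair is a third by letter name: F – A♭ – C – E♭ – G♭.
The bottom of that stack, F, is the root (this is F minor seventh flat nine).

F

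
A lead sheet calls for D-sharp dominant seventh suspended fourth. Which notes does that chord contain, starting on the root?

D#, G#, A#, C#

D-sharp dominant seventh suspended fourth: dominant seventh suspended fourth on D#.
- root: D#
- perfect 4th: G#
- perfect 5th: A#
- minor 7th: C#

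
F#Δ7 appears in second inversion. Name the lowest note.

C#

F#Δ7 in root position is F#–A#–C#–E#.
Second inversion places the fifth in the bass, which is C#.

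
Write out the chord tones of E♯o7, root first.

E# G# B D

E♯o7: diminished seventh on E#.
E# — root
G# — minor 3rd
B — diminished 5th
D — diminished 7th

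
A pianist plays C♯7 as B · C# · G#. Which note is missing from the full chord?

C♯7 = C#, E#, G#, B. The voicing lacks the 3rd (major 3rd), E#.

E#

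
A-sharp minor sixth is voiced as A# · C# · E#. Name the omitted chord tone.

The full A-sharp minor sixth chord is A#, C#, E#, F##.
Comparing with the voicing, the major 6th (6th) — F## — is absent.

F##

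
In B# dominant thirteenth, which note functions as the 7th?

A♯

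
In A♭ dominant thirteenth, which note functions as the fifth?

E-flat

A♭ dominant thirteenth is built on A-flat; its 5th is a perfect 5th above the root.
A fifth above A uses the letter E, and the perfect 5th above A-flat is E-flat.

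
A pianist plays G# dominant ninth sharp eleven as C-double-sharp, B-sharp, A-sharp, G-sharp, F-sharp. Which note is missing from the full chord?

D-sharp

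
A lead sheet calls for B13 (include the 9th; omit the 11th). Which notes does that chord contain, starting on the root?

B13: dominant thirteenth on B.
B — root
D# — major 3rd
F# — perfect 5th
A — minor 7th
C# — major 9th
G# — major 13th

B  D#  F#  A  C#  G#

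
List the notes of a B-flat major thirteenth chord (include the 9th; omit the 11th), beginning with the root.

B-flat major thirteenth is a major thirteenth built on Bb.
Bb — root
D — major 3rd
F — perfect 5th
A — major 7th
C — major 9th
G — major 13th

Bb, D, F, A, C, G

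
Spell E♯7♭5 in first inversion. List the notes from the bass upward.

G##  B  D#  E#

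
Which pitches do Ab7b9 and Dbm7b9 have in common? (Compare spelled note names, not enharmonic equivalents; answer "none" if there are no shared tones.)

Ab7b9 = Ab, C, Eb, Gb, Bbb.
Dbm7b9 = Db, Fb, Ab, Cb, Ebb.
Shared: Ab.

Ab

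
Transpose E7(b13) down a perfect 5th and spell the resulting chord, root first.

A, C#, E, G, F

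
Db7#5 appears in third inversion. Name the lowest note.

Cb

Db7#5 = Db–F–A–Cb. Third inversion → seventh in the bass = Cb.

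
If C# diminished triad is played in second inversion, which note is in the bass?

C# diminished triad = C-sharp–E–G. Second inversion → fifth in the bass = G.

G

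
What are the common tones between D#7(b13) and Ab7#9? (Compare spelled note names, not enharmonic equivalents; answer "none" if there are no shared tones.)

D#7(b13) = D♯, F𝄪, A♯, C♯, B.
Ab7#9 = A♭, C, E♭, G♭, B.
Shared: B.

B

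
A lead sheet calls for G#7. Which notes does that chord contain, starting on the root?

G#, B#, D#, F#

Root G#, quality dominant seventh:
G# — root
B# — major 3rd
D# — perfect 5th
F# — minor 7th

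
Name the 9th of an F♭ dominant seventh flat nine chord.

G-double-flat

Root of F♭ dominant seventh flat nine = F-flat. The 9th is a minor 9th: F-flat up a minor 9th → G-double-flat.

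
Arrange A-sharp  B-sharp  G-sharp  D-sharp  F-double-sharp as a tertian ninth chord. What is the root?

Stacking in thirds gives G-sharp – B-sharp – D-sharp – F-double-sharp – A-sharp, so G-sharp is the root — G-sharp major ninth.

G-sharp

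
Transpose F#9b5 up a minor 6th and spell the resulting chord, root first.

D F# Ab C E

Transposed root: F# → D (minor 6th up). So we spell D dominant ninth flat five:
- root: D
- major 3rd: F#
- diminished 5th: Ab
- minor 7th: C
- major 9th: E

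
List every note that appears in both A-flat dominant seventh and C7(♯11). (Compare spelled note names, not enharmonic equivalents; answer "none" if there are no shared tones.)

A-flat dominant seventh = Ab, C, Eb, Gb.
C7(♯11) = C, E, G, Bb, F#.
Shared: C.

C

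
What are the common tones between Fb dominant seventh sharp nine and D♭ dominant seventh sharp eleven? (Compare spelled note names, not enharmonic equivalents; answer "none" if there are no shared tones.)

Fb dominant seventh sharp nine = Fb, Ab, Cb, Ebb, G.
D♭ dominant seventh sharp eleven = Db, F, Ab, Cb, G.
Shared: Ab, Cb, G.

Ab, Cb, G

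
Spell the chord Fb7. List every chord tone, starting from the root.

Root Fb, quality dominant seventh:
root → Fb
3rd (major 3rd) → Ab
5th (perfect 5th) → Cb
7th (minor 7th) → Ebb

Fb – Ab – Cb – Ebb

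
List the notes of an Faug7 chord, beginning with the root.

F A C# Eb

Root F, quality augmented seventh:
Root: F
Major 3rd (3rd): A
Augmented 5th (5th): C#
Minor 7th (7th): Eb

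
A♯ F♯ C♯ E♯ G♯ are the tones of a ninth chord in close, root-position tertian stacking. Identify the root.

Stacking in thirds gives F♯ – A♯ – C♯ – E♯ – G♯, so F♯ is the root — F♯ major ninth.

F♯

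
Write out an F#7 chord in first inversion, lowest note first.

A#, C#, E, F#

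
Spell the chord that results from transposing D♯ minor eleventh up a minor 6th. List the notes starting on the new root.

D-sharp up a minor 6th → B. New chord: B minor eleventh.
root → B
3rd (minor 3rd) → D
5th (perfect 5th) → F-sharp
7th (minor 7th) → A
9th (major 9th) → C-sharp
11th (perfect 11th) → E

B D F-sharp A C-sharp E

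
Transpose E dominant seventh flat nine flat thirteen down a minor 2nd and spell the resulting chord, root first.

Transposed root: E → D-sharp (minor 2nd down). So we spell D-sharp dominant seventh flat nine flat thirteen:
D-sharp — root
F-double-sharp — major 3rd
A-sharp — perfect 5th
C-sharp — minor 7th
E — minor 9th
B — minor 13th

D-sharp  F-double-sharp  A-sharp  C-sharp  E  B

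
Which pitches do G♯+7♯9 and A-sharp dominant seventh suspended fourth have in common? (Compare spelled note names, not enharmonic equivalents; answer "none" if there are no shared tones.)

G♯+7♯9: G♯ B♯ D𝄪 F♯ A𝄪
A-sharp dominant seventh suspended fourth: A♯ D♯ E♯ G♯
Common to both → G♯.

G♯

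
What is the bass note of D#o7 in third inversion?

C

D#o7 in root position is D#–F#–A–C.
Third inversion places the seventh in the bass, which is C.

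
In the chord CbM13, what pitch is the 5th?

Gb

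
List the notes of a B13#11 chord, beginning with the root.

B13#11 is a dominant thirteenth sharp eleven built on B.
Root: B
Major 3rd (3rd): D♯
Perfect 5th (5th): F♯
Minor 7th (7th): A
Major 9th (9th): C♯
Augmented 11th (11th): E♯
Major 13th (13th): G♯

B D♯ F♯ A C♯ E♯ G♯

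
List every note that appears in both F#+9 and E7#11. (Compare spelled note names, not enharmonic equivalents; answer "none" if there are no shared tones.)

F#+9: F♯ A♯ C𝄪 E G♯
E7#11: E G♯ B D A♯
Common to both → A♯, E, G♯.

A♯  E  G♯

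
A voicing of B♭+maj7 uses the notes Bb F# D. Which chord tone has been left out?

The full B♭+maj7 chord is Bb, D, F#, A.
Comparing with the voicing, the major 7th (7th) — A — is absent.

A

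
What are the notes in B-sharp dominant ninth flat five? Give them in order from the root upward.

B-sharp dominant ninth flat five: dominant ninth flat five on B#.
root → B#
3rd (major 3rd) → D##
5th (diminished 5th) → F#
7th (minor 7th) → A#
9th (major 9th) → C##

B#  D##  F#  A#  C##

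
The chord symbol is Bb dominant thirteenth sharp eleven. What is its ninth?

C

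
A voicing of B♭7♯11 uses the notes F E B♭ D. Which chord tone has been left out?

A♭

B♭7♯11 = B♭, D, F, A♭, E. The voicing lacks the 7th (minor 7th), A♭.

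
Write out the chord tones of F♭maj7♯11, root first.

Fb, Ab, Cb, Eb, Bb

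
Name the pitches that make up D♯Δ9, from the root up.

D♯Δ9: major ninth on D#.
Root: D#
Major 3rd (3rd): F##
Perfect 5th (5th): A#
Major 7th (7th): C##
Major 9th (9th): E#

D#, F##, A#, C##, E#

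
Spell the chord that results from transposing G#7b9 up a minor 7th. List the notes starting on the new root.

F♯ A♯ C♯ E G

G♯ up a minor 7th → F♯. New chord: F♯ dominant seventh flat nine.
root → F♯
3rd (major 3rd) → A♯
5th (perfect 5th) → C♯
7th (minor 7th) → E
9th (minor 9th) → G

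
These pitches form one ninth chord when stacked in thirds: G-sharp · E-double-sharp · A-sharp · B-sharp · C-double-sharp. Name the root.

Stacking in thirds gives A-sharp – C-double-sharp – E-double-sharp – G-sharp – B-sharp, so A-sharp is the root — A-sharp dominant ninth sharp five.

A-sharp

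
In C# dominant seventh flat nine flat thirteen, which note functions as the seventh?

Root of C# dominant seventh flat nine flat thirteen = C#. The 7th is a minor 7th: C# up a minor 7th → B.

B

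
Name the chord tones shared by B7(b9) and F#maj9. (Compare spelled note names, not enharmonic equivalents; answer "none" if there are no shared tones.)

F#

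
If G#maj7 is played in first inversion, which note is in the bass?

G#maj7 in root position is G#–B#–D#–F##.
First inversion places the third in the bass, which is B#.

B#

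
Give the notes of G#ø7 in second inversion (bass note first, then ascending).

D, F#, G#, B

In root position, G#ø7 is G#–B–D–F#.
Second inversion puts the fifth (D) in the bass.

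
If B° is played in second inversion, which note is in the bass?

B° in root position is B–D–F.
Second inversion places the fifth in the bass, which is F.

F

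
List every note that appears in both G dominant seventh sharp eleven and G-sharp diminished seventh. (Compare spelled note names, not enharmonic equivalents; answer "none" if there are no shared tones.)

G dominant seventh sharp eleven = G, B, D, F, C-sharp.
G-sharp diminished seventh = G-sharp, B, D, F.
Shared: B, D, F.

B  D  F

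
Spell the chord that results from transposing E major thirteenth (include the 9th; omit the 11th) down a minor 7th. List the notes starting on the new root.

F-sharp, A-sharp, C-sharp, E-sharp, G-sharp, D-sharp

Transposed root: E → F-sharp (minor 7th down). So we spell F-sharp major thirteenth:
root → F-sharp
3rd (major 3rd) → A-sharp
5th (perfect 5th) → C-sharp
7th (major 7th) → E-sharp
9th (major 9th) → G-sharp
13th (major 13th) → D-sharp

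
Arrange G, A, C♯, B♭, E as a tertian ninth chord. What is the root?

Arranged so that each adjacent pair is a third by letter name: A – C♯ – E – G – B♭.
The bottom of that stack, A, is the root (this is A dominant seventh flat nine).

A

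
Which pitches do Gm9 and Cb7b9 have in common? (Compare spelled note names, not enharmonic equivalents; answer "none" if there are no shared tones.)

Gm9: G Bb D F A
Cb7b9: Cb Eb Gb Bbb Dbb
Common to both → none.

none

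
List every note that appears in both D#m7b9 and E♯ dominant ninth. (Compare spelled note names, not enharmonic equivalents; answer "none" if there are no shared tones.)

D♯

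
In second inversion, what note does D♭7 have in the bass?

A♭

D♭7 = D♭–F–A♭–C♭. Second inversion → fifth in the bass = A♭.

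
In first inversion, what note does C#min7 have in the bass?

E

C#min7 in root position is C#–E–G#–B.
First inversion places the third in the bass, which is E.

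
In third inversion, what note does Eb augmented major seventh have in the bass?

D

Eb augmented major seventh = E♭–G–B–D. Third inversion → seventh in the bass = D.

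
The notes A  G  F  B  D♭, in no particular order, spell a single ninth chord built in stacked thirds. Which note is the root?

Arranged so that each adjacent pair is a third by letter name: G – B – D♭ – F – A.
The bottom of that stack, G, is the root (this is G dominant ninth flat five).

G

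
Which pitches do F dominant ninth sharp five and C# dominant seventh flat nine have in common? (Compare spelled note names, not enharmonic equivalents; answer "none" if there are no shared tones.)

C#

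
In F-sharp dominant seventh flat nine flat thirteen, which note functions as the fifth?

Root of F-sharp dominant seventh flat nine flat thirteen = F-sharp. The 5th is a perfect 5th: F-sharp up a perfect 5th → C-sharp.

C-sharp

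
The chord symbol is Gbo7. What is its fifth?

D𝄫

Root of Gbo7 = G♭. The 5th is a diminished 5th: G♭ up a diminished 5th → D𝄫.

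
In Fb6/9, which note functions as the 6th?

D♭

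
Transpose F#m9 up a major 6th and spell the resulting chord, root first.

F# up a major 6th → D#. New chord: D# minor ninth.
- root: D#
- minor 3rd: F#
- perfect 5th: A#
- minor 7th: C#
- major 9th: E#

D# F# A# C# E#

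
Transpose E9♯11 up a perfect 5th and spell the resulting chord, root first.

B – D# – F# – A – C# – E#

Transposed root: E → B (perfect 5th up). So we spell B dominant ninth sharp eleven:
root → B
3rd (major 3rd) → D#
5th (perfect 5th) → F#
7th (minor 7th) → A
9th (major 9th) → C#
11th (augmented 11th) → E#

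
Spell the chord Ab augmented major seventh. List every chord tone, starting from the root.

A-flat, C, E, G

Ab augmented major seventh: augmented major seventh on A-flat.
root → A-flat
3rd (major 3rd) → C
5th (augmented 5th) → E
7th (major 7th) → G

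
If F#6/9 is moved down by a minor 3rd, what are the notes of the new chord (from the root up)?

D# F## A# B# E#

A minor 3rd down from F# is D#, so the new chord is D# six-nine.
D# — root
F## — major 3rd
A# — perfect 5th
B# — major 6th
E# — major 9th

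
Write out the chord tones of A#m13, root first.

A#m13 is a minor thirteenth built on A#.
- root: A#
- minor 3rd: C#
- perfect 5th: E#
- minor 7th: G#
- major 9th: B#
- perfect 11th: D#
- major 13th: F##

A#  C#  E#  G#  B#  D#  F##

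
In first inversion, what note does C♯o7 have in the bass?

E

C♯o7 = C♯–E–G–B♭. First inversion → third in the bass = E.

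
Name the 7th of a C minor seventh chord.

C minor seventh is built on C; its 7th is a minor 7th above the root.
A seventh above C uses the letter B, and the minor 7th above C is Bb.

Bb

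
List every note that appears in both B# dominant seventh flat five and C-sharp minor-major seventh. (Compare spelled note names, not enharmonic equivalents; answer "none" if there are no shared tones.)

B# dominant seventh flat five: B-sharp D-double-sharp F-sharp A-sharp
C-sharp minor-major seventh: C-sharp E G-sharp B-sharp
Common to both → B-sharp.

B-sharp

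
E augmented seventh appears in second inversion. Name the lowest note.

E augmented seventh in root position is E–G#–B#–D.
Second inversion places the fifth in the bass, which is B#.

B#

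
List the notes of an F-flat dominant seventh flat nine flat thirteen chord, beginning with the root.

Fb, Ab, Cb, Ebb, Gbb, Dbb

Root Fb, quality dominant seventh flat nine flat thirteen:
root → Fb
3rd (major 3rd) → Ab
5th (perfect 5th) → Cb
7th (minor 7th) → Ebb
9th (minor 9th) → Gbb
13th (minor 13th) → Dbb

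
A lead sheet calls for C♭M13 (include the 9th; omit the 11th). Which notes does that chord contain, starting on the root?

C♭ E♭ G♭ B♭ D♭ A♭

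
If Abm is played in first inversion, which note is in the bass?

Abm in root position is Ab–Cb–Eb.
First inversion places the third in the bass, which is Cb.

Cb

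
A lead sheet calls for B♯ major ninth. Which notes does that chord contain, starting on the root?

B♯ major ninth: major ninth on B#.
Root: B#
Major 3rd (3rd): D##
Perfect 5th (5th): F##
Major 7th (7th): A##
Major 9th (9th): C##

B# – D## – F## – A## – C##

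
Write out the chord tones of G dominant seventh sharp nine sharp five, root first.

G – B – D♯ – F – A♯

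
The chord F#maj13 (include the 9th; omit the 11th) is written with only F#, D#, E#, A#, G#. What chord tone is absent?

The full F#maj13 chord is F#, A#, C#, E#, G#, D#.
Comparing with the voicing, the perfect 5th (5th) — C# — is absent.

C#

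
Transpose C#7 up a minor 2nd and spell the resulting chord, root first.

Transposed root: C# → D (minor 2nd up). So we spell D dominant seventh:
D — root
F# — major 3rd
A — perfect 5th
C — minor 7th

D, F#, A, C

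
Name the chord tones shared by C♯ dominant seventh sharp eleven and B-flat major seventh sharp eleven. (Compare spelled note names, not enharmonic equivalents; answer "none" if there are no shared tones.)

C♯ dominant seventh sharp eleven: C-sharp E-sharp G-sharp B F-double-sharp
B-flat major seventh sharp eleven: B-flat D F A E
Common to both → none.

none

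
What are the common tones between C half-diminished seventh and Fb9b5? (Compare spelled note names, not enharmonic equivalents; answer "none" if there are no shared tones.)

C half-diminished seventh = C, Eb, Gb, Bb.
Fb9b5 = Fb, Ab, Cbb, Ebb, Gb.
Shared: Gb.

Gb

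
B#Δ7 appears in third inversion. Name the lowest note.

A##

B#Δ7 = B#–D##–F##–A##. Third inversion → seventh in the bass = A##.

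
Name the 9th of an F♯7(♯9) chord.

F♯7(♯9) is built on F#; its 9th is an augmented 9th above the root.
A second above F uses the letter G, and the augmented 9th above F# is G##.

G##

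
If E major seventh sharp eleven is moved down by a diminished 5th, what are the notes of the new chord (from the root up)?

A# C## E# G## D##

E down a diminished 5th → A#. New chord: A# major seventh sharp eleven.
root → A#
3rd (major 3rd) → C##
5th (perfect 5th) → E#
7th (major 7th) → G##
11th (augmented 11th) → D##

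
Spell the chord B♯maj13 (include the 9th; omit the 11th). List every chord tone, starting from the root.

B♯maj13 is a major thirteenth built on B#.
root → B#
3rd (major 3rd) → D##
5th (perfect 5th) → F##
7th (major 7th) → A##
9th (major 9th) → C##
13th (major 13th) → G##

B#, D##, F##, A##, C##, G##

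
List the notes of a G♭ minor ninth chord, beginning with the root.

G♭ minor ninth is a minor ninth built on Gb.
root → Gb
3rd (minor 3rd) → Bbb
5th (perfect 5th) → Db
7th (minor 7th) → Fb
9th (major 9th) → Ab

Gb Bbb Db Fb Ab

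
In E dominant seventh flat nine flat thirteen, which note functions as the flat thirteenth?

C

E dominant seventh flat nine flat thirteen is built on E; its 13th is a minor 13th above the root.
A sixth above E uses the letter C, and the minor 13th above E is C.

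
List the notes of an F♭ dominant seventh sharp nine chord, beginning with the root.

Fb – Ab – Cb – Ebb – G

Root Fb, quality dominant seventh sharp nine:
Fb — root
Ab — major 3rd
Cb — perfect 5th
Ebb — minor 7th
G — augmented 9th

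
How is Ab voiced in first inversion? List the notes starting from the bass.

C  Eb  Ab

Ab = Ab–C–Eb; first inversion → third (C) lowest.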